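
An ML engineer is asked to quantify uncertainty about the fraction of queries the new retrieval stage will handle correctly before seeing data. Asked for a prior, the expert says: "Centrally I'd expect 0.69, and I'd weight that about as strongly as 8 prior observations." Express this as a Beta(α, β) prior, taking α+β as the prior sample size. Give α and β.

Under the effective-sample-size interpretation, Beta(α, β) has prior mean α/(α+β) and prior sample size α+β.
So α+β = 8 and α/(α+β) = 0.69, giving α = 0.69·8 = 5.52 and β = 8 − 5.52 = 2.48.

α = 5.52, β = 2.48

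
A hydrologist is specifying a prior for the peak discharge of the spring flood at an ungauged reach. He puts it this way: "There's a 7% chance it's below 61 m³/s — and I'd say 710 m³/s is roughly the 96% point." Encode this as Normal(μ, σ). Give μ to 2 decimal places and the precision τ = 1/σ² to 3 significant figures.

μ = 357.85, τ = 2.47e-05

For Normal(μ,σ), the p-quantile is μ + z_p·σ. Here z_{0.07} = -1.476, z_{0.96} = 1.751.
So 61 = μ − 1.476σ and 710 = μ + 1.751σ.
Subtracting: σ = (710 − 61)/(1.751 − (-1.476)) = 201.15.
Then μ = 61 − (-1.476)·201.15 = 357.85.
Precision τ = 1/σ² = 1/201.1² = 2.47e-05.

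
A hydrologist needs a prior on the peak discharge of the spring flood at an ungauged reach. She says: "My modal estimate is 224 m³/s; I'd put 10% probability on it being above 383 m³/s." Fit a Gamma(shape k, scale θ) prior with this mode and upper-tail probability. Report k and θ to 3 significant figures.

k ≈ 7.58, θ ≈ 34

Gamma(k,θ) with k>1 has mode (k−1)θ, so θ = 224/(k−1).
Need P(X < 383) = 0.9 with θ tied to k this way. Start at k = 2, θ = 224: P(X<383) ≈ 0.510.
Too low — raise k to concentrate. Iterating converges to k ≈ 7.58.
Then θ = 224/(7.58−1) ≈ 34.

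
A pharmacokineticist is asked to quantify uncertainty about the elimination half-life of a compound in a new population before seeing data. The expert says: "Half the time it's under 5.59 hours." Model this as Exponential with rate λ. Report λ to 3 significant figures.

λ ≈ 0.124

Exponential median = ln 2 / λ, so λ = ln 2 / 5.59 = 0.124.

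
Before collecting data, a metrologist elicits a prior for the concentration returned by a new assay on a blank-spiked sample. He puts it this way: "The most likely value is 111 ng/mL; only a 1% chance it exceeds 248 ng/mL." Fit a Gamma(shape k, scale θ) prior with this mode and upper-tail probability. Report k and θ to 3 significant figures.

k ≈ 8.44, θ ≈ 14.9

Gamma(k,θ) with k>1 has mode (k−1)θ, so θ = 111/(k−1).
Need P(X < 248) = 0.99 with θ tied to k this way. Start at k = 2, θ = 111: P(X<248) ≈ 0.654.
Too low — raise k to concentrate. Iterating converges to k ≈ 8.44.
Then θ = 111/(8.44−1) ≈ 14.9.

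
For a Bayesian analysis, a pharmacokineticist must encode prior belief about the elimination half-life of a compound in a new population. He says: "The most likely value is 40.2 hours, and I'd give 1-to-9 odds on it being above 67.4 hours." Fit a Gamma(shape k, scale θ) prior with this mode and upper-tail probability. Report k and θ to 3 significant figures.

Gamma(k,θ) with k>1 has mode (k−1)θ, so θ = 40.2/(k−1).
Need P(X < 67.4) = 0.9 with θ tied to k this way. Start at k = 2, θ = 40.2: P(X<67.4) ≈ 0.499.
Too low — raise k to concentrate. Iterating converges to k ≈ 8.08.
Then θ = 40.2/(8.08−1) ≈ 5.68.

k ≈ 8.08, θ ≈ 5.68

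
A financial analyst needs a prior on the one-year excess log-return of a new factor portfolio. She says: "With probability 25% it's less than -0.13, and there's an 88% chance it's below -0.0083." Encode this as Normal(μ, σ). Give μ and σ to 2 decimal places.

The p-quantile of Normal(μ,σ) is μ + z_p·σ, with z_{0.25} = -0.6745 and z_{0.88} = 1.175.
Eliminate σ: μ = (z₂·x₁ − z₁·x₂)/(z₂ − z₁) = (1.175·-0.13 − (-0.6745)·-0.0083)/1.849 = -0.09.
Then σ = (x₂ − x₁)/(z₂ − z₁) = (-0.0083 − -0.13)/1.849 = 0.07.

μ = -0.09, σ = 0.07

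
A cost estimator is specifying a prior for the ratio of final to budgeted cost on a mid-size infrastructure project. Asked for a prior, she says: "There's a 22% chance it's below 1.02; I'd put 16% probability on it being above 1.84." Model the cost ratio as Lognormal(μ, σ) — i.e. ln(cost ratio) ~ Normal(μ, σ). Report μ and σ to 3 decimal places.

μ ≈ 0.278, σ ≈ 0.334

If T ~ Lognormal(μ,σ) then ln T ~ Normal(μ,σ), so the p-quantile of ln T is μ + z_p·σ.
ln(1.02) = 0.0198 and ln(1.84) = 0.6098; z_{0.22} = -0.7722, z_{0.84} = 0.9945.
σ = (0.6098 − 0.0198)/(0.9945 − (-0.7722)) = 0.334.
μ = 0.0198 − (-0.7722)·0.334 = 0.278.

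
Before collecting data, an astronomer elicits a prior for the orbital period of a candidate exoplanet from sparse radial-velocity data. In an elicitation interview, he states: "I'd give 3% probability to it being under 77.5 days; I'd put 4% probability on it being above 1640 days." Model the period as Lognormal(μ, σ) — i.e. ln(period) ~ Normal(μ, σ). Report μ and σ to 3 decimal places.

If T ~ Lognormal(μ,σ) then ln T ~ Normal(μ,σ), so the p-quantile of ln T is μ + z_p·σ.
ln(77.5) = 4.35 and ln(1640) = 7.402; z_{0.03} = -1.881, z_{0.96} = 1.751.
σ = (7.402 − 4.35)/(1.751 − (-1.881)) = 0.840.
μ = 4.35 − (-1.881)·0.840 = 5.931.

μ ≈ 5.931, σ ≈ 0.840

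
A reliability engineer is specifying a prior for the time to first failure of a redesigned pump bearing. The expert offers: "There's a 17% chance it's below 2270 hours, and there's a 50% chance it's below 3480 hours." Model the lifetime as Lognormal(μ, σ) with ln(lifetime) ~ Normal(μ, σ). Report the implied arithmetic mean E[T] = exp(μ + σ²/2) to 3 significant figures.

E[T] ≈ 3850 hours

If T ~ Lognormal(μ,σ) then ln T ~ Normal(μ,σ), so the p-quantile of ln T is μ + z_p·σ.
ln(2270) = 7.728 and ln(3480) = 8.155; z_{0.17} = -0.9542, z_{0.5} = 0.
σ = (8.155 − 7.728)/(0 − (-0.9542)) = 0.448.
μ = 7.728 − (-0.9542)·0.448 = 8.155.
E[T] = exp(μ + σ²/2) = exp(8.155 + 0.1003) = 3850 hours.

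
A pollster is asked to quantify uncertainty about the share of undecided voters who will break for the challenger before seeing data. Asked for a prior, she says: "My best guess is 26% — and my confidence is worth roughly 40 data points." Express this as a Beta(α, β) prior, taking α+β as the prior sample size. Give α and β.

Under the effective-sample-size interpretation, Beta(α, β) has prior mean α/(α+β) and prior sample size α+β.
So α+β = 40 and α/(α+β) = 0.26, giving α = 0.26·40 = 10.4 and β = 40 − 10.4 = 29.6.

α = 10.4, β = 29.6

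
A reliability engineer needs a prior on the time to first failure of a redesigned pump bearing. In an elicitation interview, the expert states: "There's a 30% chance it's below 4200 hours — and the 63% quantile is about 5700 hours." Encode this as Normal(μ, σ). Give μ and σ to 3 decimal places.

For Normal(μ,σ), the p-quantile is μ + z_p·σ. Here z_{0.3} = -0.5244, z_{0.63} = 0.3319.
So 4200 = μ − 0.5244σ and 5700 = μ + 0.3319σ.
Subtracting: σ = (5700 − 4200)/(0.3319 − (-0.5244)) = 1751.817.
Then μ = 4200 − (-0.5244)·1751.817 = 5118.654.

μ = 5118.654, σ = 1751.817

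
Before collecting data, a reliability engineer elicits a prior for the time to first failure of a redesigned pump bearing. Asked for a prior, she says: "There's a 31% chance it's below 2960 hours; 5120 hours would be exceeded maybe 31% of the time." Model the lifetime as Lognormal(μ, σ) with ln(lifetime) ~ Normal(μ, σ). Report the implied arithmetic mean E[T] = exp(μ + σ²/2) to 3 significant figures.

If T ~ Lognormal(μ,σ) then ln T ~ Normal(μ,σ), so the p-quantile of ln T is μ + z_p·σ.
ln(2960) = 7.993 and ln(5120) = 8.541; z_{0.31} = -0.4959, z_{0.69} = 0.4959.
σ = (8.541 − 7.993)/(0.4959 − (-0.4959)) = 0.553.
μ = 7.993 − (-0.4959)·0.553 = 8.267.
E[T] = exp(μ + σ²/2) = exp(8.267 + 0.1527) = 4540 hours.

E[T] ≈ 4540 hours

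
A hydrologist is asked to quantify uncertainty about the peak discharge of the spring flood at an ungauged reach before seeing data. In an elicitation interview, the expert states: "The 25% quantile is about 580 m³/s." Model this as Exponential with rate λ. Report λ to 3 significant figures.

P(T < 580.0) = 1 − e^(−λ·580.0) = 0.25, so λ = −ln(1−0.25)/580.0 = −ln(0.75)/580.0 = 0.000496.

λ ≈ 0.000496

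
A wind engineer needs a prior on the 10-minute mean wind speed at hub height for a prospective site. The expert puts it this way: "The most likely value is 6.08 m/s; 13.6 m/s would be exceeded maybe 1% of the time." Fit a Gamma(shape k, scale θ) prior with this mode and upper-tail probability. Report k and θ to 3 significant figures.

Gamma(k,θ) with k>1 has mode (k−1)θ, so θ = 6.08/(k−1).
Need P(X < 13.6) = 0.99 with θ tied to k this way. Start at k = 2, θ = 6.08: P(X<13.6) ≈ 0.654.
Too low — raise k to concentrate. Iterating converges to k ≈ 8.41.
Then θ = 6.08/(8.41−1) ≈ 0.82.

k ≈ 8.41, θ ≈ 0.82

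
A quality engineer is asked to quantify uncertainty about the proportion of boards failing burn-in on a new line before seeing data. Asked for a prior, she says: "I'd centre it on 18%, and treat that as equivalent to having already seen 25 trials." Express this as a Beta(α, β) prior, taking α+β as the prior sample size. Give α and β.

Under the effective-sample-size interpretation, Beta(α, β) has prior mean α/(α+β) and prior sample size α+β.
So α+β = 25 and α/(α+β) = 0.18, giving α = 0.18·25 = 4.5 and β = 25 − 4.5 = 20.5.

α = 4.5, β = 20.5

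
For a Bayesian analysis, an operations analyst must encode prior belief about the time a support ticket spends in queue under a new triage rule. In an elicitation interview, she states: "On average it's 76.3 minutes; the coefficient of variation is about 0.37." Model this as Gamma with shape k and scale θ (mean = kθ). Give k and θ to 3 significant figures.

k ≈ 7.3, θ ≈ 10.4

For Gamma(k, scale θ): mean = kθ, variance = kθ², so CV = 1/√k.
CV = 0.37, hence k = 1/CV² = 7.3.
Then θ = mean/k = 76.3/7.3 = 10.4.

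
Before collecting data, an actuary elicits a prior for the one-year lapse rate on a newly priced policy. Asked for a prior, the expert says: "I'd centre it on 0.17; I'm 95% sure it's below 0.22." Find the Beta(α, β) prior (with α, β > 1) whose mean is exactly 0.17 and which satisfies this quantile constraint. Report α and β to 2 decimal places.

With mean 0.17 fixed, write α = 0.17s, β = 0.83s where s = α+β.
Need P(θ < 0.22) = 0.95 under Beta(0.17s, 0.83s). Normal approximation: (q−m)/√(m(1−m)/s) ≈ z_{0.95} = 1.64, so s ≈ 0.17·0.83·(1.64)²/(0.22−0.17)² = 152.7.
At s = 152.7: P(θ<0.22) ≈ 0.943. Adjusting to match 0.95 gives s ≈ 165.95.
So α = 0.17·165.95 ≈ 28.21, β = 0.83·165.95 ≈ 137.73.

α ≈ 28.21, β ≈ 137.73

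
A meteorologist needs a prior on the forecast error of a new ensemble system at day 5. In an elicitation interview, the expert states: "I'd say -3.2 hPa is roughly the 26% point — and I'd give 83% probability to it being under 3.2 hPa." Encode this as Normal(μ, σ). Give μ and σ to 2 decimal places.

The p-quantile of Normal(μ,σ) is μ + z_p·σ, with z_{0.26} = -0.6433 and z_{0.83} = 0.9542.
Eliminate σ: μ = (z₂·x₁ − z₁·x₂)/(z₂ − z₁) = (0.9542·-3.2 − (-0.6433)·3.2)/1.598 = -0.62.
Then σ = (x₂ − x₁)/(z₂ − z₁) = (3.2 − -3.2)/1.598 = 4.01.

μ = -0.62, σ = 4.01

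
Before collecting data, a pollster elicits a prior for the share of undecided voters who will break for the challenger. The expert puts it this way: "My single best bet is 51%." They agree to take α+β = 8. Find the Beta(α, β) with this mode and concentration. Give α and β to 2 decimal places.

For α,β > 1 the Beta mode is (α−1)/(α+β−2). With α+β = 8, the mode is (α−1)/6.
Set (α−1)/6 = 0.51 → α = 1 + 0.51·6 = 4.06.
β = 8 − α = 3.94.

α = 4.06, β = 3.94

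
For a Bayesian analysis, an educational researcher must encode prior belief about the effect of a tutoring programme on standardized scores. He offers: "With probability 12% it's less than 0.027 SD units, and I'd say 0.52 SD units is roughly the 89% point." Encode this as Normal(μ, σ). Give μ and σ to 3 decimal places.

For Normal(μ,σ), the p-quantile is μ + z_p·σ. Here z_{0.12} = -1.175, z_{0.89} = 1.227.
So 0.027 = μ − 1.175σ and 0.52 = μ + 1.227σ.
Subtracting: σ = (0.52 − 0.027)/(1.227 − (-1.175)) = 0.205.
Then μ = 0.027 − (-1.175)·0.205 = 0.268.

μ = 0.268, σ = 0.205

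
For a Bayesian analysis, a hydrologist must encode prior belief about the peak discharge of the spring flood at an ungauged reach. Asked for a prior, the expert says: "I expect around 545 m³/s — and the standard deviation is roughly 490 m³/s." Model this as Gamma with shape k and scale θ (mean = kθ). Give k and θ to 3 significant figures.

For Gamma(k, scale θ): mean = kθ, variance = kθ², so CV = 1/√k.
CV = SD/mean = 490/545 = 0.8991, hence k = 1/CV² = 1.24.
Then θ = mean/k = 545/1.24 = 441.

k ≈ 1.24, θ ≈ 441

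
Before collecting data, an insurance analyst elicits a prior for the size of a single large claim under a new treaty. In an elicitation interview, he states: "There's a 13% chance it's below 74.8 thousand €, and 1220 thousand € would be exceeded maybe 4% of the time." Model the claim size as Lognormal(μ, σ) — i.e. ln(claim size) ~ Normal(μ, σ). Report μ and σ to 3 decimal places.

μ ≈ 5.408, σ ≈ 0.970

If T ~ Lognormal(μ,σ) then ln T ~ Normal(μ,σ), so the p-quantile of ln T is μ + z_p·σ.
ln(74.8) = 4.315 and ln(1220) = 7.107; z_{0.13} = -1.126, z_{0.96} = 1.751.
σ = (7.107 − 4.315)/(1.751 − (-1.126)) = 0.970.
μ = 4.315 − (-1.126)·0.970 = 5.408.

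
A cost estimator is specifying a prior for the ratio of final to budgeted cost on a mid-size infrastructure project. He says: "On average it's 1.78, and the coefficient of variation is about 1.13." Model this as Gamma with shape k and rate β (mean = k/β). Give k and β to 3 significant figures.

For Gamma(k, rate β): mean = k/β, variance = k/β², so CV = 1/√k.
CV = 1.13, hence k = 1/CV² = 0.783.
Then β = k/mean = 0.783/1.78 = 0.44.

k ≈ 0.783, β ≈ 0.44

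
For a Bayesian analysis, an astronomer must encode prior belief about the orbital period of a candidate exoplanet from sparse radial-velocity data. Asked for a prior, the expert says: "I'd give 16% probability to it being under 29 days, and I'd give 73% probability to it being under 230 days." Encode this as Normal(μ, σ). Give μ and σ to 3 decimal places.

The p-quantile of Normal(μ,σ) is μ + z_p·σ, with z_{0.16} = -0.9945 and z_{0.73} = 0.6128.
Eliminate σ: μ = (z₂·x₁ − z₁·x₂)/(z₂ − z₁) = (0.6128·29 − (-0.9945)·230)/1.607 = 153.364.
Then σ = (x₂ − x₁)/(z₂ − z₁) = (230 − 29)/1.607 = 125.057.

μ = 153.364, σ = 125.057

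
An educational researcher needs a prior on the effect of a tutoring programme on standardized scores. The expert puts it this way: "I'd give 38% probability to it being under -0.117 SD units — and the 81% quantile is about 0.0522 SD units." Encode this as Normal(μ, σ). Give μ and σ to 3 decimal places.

For Normal(μ,σ), the p-quantile is μ + z_p·σ. Here z_{0.38} = -0.3055, z_{0.81} = 0.8779.
So -0.117 = μ − 0.3055σ and 0.0522 = μ + 0.8779σ.
Subtracting: σ = (0.0522 − -0.117)/(0.8779 − (-0.3055)) = 0.143.
Then μ = -0.117 − (-0.3055)·0.143 = -0.073.

μ = -0.073, σ = 0.143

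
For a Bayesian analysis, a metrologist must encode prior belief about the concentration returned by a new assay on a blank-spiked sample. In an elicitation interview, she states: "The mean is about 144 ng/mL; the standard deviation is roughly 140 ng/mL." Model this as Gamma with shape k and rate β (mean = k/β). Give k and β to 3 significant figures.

For Gamma(k, rate β): mean = k/β, variance = k/β², so CV = 1/√k.
CV = SD/mean = 140/144 = 0.9722, hence k = 1/CV² = 1.06.
Then β = k/mean = 1.06/144 = 0.00735.

k ≈ 1.06, β ≈ 0.00735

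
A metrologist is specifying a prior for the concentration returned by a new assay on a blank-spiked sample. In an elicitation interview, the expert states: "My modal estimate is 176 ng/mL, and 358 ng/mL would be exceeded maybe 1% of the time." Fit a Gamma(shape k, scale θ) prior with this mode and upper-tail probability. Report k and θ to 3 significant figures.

Gamma(k,θ) with k>1 has mode (k−1)θ, so θ = 176/(k−1).
Need P(X < 358) = 0.99 with θ tied to k this way. Start at k = 2, θ = 176: P(X<358) ≈ 0.603.
Too low — raise k to concentrate. Iterating converges to k ≈ 10.7.
Then θ = 176/(10.7−1) ≈ 18.1.

k ≈ 10.7, θ ≈ 18.1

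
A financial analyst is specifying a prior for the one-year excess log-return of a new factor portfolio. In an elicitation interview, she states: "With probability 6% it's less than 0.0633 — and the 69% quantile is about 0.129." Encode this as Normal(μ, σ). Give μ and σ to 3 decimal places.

μ = 0.113, σ = 0.032

The p-quantile of Normal(μ,σ) is μ + z_p·σ, with z_{0.06} = -1.555 and z_{0.69} = 0.4959.
Eliminate σ: μ = (z₂·x₁ − z₁·x₂)/(z₂ − z₁) = (0.4959·0.0633 − (-1.555)·0.129)/2.051 = 0.113.
Then σ = (x₂ − x₁)/(z₂ − z₁) = (0.129 − 0.0633)/2.051 = 0.032.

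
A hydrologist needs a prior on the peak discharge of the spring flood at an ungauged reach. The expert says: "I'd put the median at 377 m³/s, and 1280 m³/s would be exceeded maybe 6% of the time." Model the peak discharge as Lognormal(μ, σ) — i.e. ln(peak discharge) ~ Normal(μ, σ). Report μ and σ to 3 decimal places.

μ ≈ 5.932, σ ≈ 0.786

If T ~ Lognormal(μ,σ) then ln T ~ Normal(μ,σ), so the p-quantile of ln T is μ + z_p·σ.
ln(377) = 5.932 and ln(1280) = 7.155; z_{0.5} = 0, z_{0.94} = 1.555.
σ = (7.155 − 5.932)/(1.555 − (0)) = 0.786.
μ = 5.932 − (0)·0.786 = 5.932.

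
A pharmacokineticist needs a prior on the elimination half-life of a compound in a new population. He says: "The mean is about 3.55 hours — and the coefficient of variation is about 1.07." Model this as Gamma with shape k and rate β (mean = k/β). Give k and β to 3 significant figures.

For Gamma(k, rate β): mean = k/β, variance = k/β², so CV = 1/√k.
CV = 1.07, hence k = 1/CV² = 0.873.
Then β = k/mean = 0.873/3.55 = 0.246.

k ≈ 0.873, β ≈ 0.246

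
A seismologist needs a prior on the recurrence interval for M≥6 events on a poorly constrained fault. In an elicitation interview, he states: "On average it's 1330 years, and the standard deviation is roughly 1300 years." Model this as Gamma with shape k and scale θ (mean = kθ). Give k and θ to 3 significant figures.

For Gamma(k, scale θ): mean = kθ, variance = kθ², so CV = 1/√k.
CV = SD/mean = 1300/1330 = 0.9774, hence k = 1/CV² = 1.05.
Then θ = mean/k = 1330/1.05 = 1270.

k ≈ 1.05, θ ≈ 1270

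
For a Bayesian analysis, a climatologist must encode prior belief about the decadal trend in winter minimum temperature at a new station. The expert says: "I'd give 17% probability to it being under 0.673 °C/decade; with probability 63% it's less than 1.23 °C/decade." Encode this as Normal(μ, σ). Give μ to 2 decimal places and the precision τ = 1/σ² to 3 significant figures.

The p-quantile of Normal(μ,σ) is μ + z_p·σ, with z_{0.17} = -0.9542 and z_{0.63} = 0.3319.
Eliminate σ: μ = (z₂·x₁ − z₁·x₂)/(z₂ − z₁) = (0.3319·0.673 − (-0.9542)·1.23)/1.286 = 1.09.
Then σ = (x₂ − x₁)/(z₂ − z₁) = (1.23 − 0.673)/1.286 = 0.43.
Precision τ = 1/σ² = 1/0.4331² = 5.33.

μ = 1.09, τ = 5.33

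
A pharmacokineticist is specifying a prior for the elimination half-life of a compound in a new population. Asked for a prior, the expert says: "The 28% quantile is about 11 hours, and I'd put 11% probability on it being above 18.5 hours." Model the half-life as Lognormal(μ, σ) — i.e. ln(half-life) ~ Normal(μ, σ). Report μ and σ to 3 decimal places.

μ ≈ 2.565, σ ≈ 0.287

If T ~ Lognormal(μ,σ) then ln T ~ Normal(μ,σ), so the p-quantile of ln T is μ + z_p·σ.
ln(11) = 2.398 and ln(18.5) = 2.918; z_{0.28} = -0.5828, z_{0.89} = 1.227.
σ = (2.918 − 2.398)/(1.227 − (-0.5828)) = 0.287.
μ = 2.398 − (-0.5828)·0.287 = 2.565.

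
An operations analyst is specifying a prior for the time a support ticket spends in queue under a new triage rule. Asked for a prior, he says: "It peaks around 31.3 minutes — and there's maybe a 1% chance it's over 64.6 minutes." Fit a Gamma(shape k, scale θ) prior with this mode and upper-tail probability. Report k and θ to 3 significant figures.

Gamma(k,θ) with k>1 has mode (k−1)θ, so θ = 31.3/(k−1).
Need P(X < 64.6) = 0.99 with θ tied to k this way. Start at k = 2, θ = 31.3: P(X<64.6) ≈ 0.611.
Too low — raise k to concentrate. Iterating converges to k ≈ 10.3.
Then θ = 31.3/(10.3−1) ≈ 3.37.

k ≈ 10.3, θ ≈ 3.37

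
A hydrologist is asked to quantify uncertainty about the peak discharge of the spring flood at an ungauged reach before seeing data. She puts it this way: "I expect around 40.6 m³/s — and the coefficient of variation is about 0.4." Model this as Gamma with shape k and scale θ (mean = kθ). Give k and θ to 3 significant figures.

For Gamma(k, scale θ): mean = kθ, variance = kθ², so CV = 1/√k.
CV = 0.4, hence k = 1/CV² = 6.25.
Then θ = mean/k = 40.6/6.25 = 6.5.

k ≈ 6.25, θ ≈ 6.5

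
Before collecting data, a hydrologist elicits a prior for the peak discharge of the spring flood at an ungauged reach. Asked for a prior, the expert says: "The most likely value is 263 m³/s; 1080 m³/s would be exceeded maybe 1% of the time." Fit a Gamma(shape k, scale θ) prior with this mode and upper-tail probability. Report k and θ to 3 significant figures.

k ≈ 3.08, θ ≈ 126

Gamma(k,θ) with k>1 has mode (k−1)θ, so θ = 263/(k−1).
Need P(X < 1080) = 0.99 with θ tied to k this way. Start at k = 2, θ = 263: P(X<1080) ≈ 0.916.
Too low — raise k to concentrate. Iterating converges to k ≈ 3.08.
Then θ = 263/(3.08−1) ≈ 126.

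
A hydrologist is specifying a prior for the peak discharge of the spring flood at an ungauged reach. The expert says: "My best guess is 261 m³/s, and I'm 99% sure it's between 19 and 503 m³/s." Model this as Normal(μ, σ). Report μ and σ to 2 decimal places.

A symmetric 99% interval runs μ ± z·σ with z = 2.576.
Half-width = 242, so σ = 242/2.576 = 93.95.
μ is the stated best guess, 261.00.

μ = 261.00, σ = 93.95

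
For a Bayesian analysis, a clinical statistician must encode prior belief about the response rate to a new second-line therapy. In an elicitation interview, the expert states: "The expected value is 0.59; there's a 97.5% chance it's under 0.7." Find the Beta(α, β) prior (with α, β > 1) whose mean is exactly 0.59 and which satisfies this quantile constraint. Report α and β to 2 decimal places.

With mean 0.59 fixed, write α = 0.59s, β = 0.41s where s = α+β.
Need P(θ < 0.7) = 0.975 under Beta(0.59s, 0.41s). Normal approximation: (q−m)/√(m(1−m)/s) ≈ z_{0.975} = 1.96, so s ≈ 0.59·0.41·(1.96)²/(0.7−0.59)² = 76.8.
At s = 76.8: P(θ<0.7) ≈ 0.978. Adjusting to match 0.975 gives s ≈ 72.13.
So α = 0.59·72.13 ≈ 42.56, β = 0.41·72.13 ≈ 29.57.

α ≈ 42.56, β ≈ 29.57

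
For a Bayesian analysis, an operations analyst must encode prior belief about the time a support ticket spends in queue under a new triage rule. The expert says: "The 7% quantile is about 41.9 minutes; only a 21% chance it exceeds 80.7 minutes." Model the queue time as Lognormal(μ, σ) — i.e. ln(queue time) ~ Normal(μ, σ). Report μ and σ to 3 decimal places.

μ ≈ 4.159, σ ≈ 0.287

If T ~ Lognormal(μ,σ) then ln T ~ Normal(μ,σ), so the p-quantile of ln T is μ + z_p·σ.
ln(41.9) = 3.735 and ln(80.7) = 4.391; z_{0.07} = -1.476, z_{0.79} = 0.8064.
σ = (4.391 − 3.735)/(0.8064 − (-1.476)) = 0.287.
μ = 3.735 − (-1.476)·0.287 = 4.159.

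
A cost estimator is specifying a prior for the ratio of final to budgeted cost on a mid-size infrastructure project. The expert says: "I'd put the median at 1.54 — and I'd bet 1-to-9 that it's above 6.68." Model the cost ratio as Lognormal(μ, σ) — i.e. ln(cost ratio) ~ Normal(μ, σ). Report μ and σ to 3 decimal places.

If T ~ Lognormal(μ,σ) then ln T ~ Normal(μ,σ), so the p-quantile of ln T is μ + z_p·σ.
ln(1.54) = 0.4318 and ln(6.68) = 1.899; z_{0.5} = 0, z_{0.9} = 1.282.
σ = (1.899 − 0.4318)/(1.282 − (0)) = 1.145.
μ = 0.4318 − (0)·1.145 = 0.432.

μ ≈ 0.432, σ ≈ 1.145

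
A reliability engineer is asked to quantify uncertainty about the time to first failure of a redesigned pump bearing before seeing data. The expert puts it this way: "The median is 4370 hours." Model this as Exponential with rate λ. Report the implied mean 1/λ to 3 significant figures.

Exponential median = ln 2 / λ, so λ = ln 2 / 4370.0 = 0.000159.
Mean = 1/λ = 6300 hours.

mean ≈ 6300 hours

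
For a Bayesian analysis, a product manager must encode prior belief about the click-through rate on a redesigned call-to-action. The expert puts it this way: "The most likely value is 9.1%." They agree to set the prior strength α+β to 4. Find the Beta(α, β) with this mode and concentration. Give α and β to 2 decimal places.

For α,β > 1 the Beta mode is (α−1)/(α+β−2). With α+β = 4, the mode is (α−1)/2.
Set (α−1)/2 = 0.091 → α = 1 + 0.091·2 = 1.18.
β = 4 − α = 2.82.

α = 1.18, β = 2.82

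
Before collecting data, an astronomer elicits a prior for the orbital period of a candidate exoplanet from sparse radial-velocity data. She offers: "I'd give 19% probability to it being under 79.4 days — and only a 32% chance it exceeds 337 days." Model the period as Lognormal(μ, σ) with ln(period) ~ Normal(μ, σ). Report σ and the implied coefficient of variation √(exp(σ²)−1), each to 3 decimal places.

If T ~ Lognormal(μ,σ) then ln T ~ Normal(μ,σ), so the p-quantile of ln T is μ + z_p·σ.
ln(79.4) = 4.374 and ln(337) = 5.82; z_{0.19} = -0.8779, z_{0.68} = 0.4677.
σ = (5.82 − 4.374)/(0.4677 − (-0.8779)) = 1.074.
μ = 4.374 − (-0.8779)·1.074 = 5.318.
CV = √(exp(σ²)−1) = √(exp(1.1541)−1) = 1.474.

σ ≈ 1.074, CV ≈ 1.474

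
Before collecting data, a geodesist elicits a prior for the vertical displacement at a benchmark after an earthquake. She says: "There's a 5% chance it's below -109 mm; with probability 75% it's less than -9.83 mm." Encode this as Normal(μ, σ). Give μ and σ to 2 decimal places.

The p-quantile of Normal(μ,σ) is μ + z_p·σ, with z_{0.05} = -1.645 and z_{0.75} = 0.6745.
Eliminate σ: μ = (z₂·x₁ − z₁·x₂)/(z₂ − z₁) = (0.6745·-109 − (-1.645)·-9.83)/2.319 = -38.67.
Then σ = (x₂ − x₁)/(z₂ − z₁) = (-9.83 − -109)/2.319 = 42.76.

μ = -38.67, σ = 42.76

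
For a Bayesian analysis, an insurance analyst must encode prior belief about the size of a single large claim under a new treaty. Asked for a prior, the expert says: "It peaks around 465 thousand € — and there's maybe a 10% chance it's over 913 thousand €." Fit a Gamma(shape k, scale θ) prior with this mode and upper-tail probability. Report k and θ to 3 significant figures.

k ≈ 5.21, θ ≈ 110

Gamma(k,θ) with k>1 has mode (k−1)θ, so θ = 465/(k−1).
Need P(X < 913) = 0.9 with θ tied to k this way. Start at k = 2, θ = 465: P(X<913) ≈ 0.584.
Too low — raise k to concentrate. Iterating converges to k ≈ 5.21.
Then θ = 465/(5.21−1) ≈ 110.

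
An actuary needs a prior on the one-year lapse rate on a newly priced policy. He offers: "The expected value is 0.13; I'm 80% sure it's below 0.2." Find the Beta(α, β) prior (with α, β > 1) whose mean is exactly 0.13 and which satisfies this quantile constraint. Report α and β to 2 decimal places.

With mean 0.13 fixed, write α = 0.13s, β = 0.87s where s = α+β.
Need P(θ < 0.2) = 0.8 under Beta(0.13s, 0.87s). Normal approximation: (q−m)/√(m(1−m)/s) ≈ z_{0.8} = 0.842, so s ≈ 0.13·0.87·(0.842)²/(0.2−0.13)² = 16.3.
At s = 16.3: P(θ<0.2) ≈ 0.819. Adjusting to match 0.8 gives s ≈ 12.44.
So α = 0.13·12.44 ≈ 1.62, β = 0.87·12.44 ≈ 10.82.

α ≈ 1.62, β ≈ 10.82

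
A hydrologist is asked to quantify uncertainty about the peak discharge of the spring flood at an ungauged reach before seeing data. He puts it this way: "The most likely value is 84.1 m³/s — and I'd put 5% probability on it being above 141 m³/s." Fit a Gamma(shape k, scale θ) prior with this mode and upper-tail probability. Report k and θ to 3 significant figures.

k ≈ 11.5, θ ≈ 8.04

Gamma(k,θ) with k>1 has mode (k−1)θ, so θ = 84.1/(k−1).
Need P(X < 141) = 0.95 with θ tied to k this way. Start at k = 2, θ = 84.1: P(X<141) ≈ 0.499.
Too low — raise k to concentrate. Iterating converges to k ≈ 11.5.
Then θ = 84.1/(11.5−1) ≈ 8.04.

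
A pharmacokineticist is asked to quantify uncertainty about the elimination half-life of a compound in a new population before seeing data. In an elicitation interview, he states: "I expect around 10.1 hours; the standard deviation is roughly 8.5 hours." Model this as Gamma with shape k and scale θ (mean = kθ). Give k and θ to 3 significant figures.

k ≈ 1.41, θ ≈ 7.15

For Gamma(k, scale θ): mean = kθ, variance = kθ², so CV = 1/√k.
CV = SD/mean = 8.5/10.1 = 0.8416, hence k = 1/CV² = 1.41.
Then θ = mean/k = 10.1/1.41 = 7.15.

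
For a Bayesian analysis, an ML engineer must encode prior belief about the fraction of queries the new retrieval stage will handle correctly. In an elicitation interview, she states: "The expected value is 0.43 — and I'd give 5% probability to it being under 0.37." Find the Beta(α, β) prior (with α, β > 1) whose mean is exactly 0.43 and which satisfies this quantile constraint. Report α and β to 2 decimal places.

With mean 0.43 fixed, write α = 0.43s, β = 0.57s where s = α+β.
Need P(θ < 0.37) = 0.05 under Beta(0.43s, 0.57s). Normal approximation: (q−m)/√(m(1−m)/s) ≈ z_{0.05} = -1.64, so s ≈ 0.43·0.57·(-1.64)²/(0.37−0.43)² = 184.2.
At s = 184.2: P(θ<0.37) ≈ 0.048. Adjusting to match 0.05 gives s ≈ 180.64.
So α = 0.43·180.64 ≈ 77.68, β = 0.57·180.64 ≈ 102.97.

α ≈ 77.68, β ≈ 102.97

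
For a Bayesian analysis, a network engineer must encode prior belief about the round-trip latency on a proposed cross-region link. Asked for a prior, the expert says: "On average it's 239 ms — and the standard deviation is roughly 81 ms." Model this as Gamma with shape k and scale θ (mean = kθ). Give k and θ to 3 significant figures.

For Gamma(k, scale θ): mean = kθ, variance = kθ², so CV = 1/√k.
CV = SD/mean = 81/239 = 0.3389, hence k = 1/CV² = 8.71.
Then θ = mean/k = 239/8.71 = 27.5.

k ≈ 8.71, θ ≈ 27.5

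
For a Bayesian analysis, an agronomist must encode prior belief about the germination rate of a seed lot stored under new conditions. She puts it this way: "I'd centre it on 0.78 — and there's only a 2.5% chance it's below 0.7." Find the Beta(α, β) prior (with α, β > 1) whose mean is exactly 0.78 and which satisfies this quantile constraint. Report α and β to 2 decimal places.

α ≈ 89.16, β ≈ 25.15

With mean 0.78 fixed, write α = 0.78s, β = 0.22s where s = α+β.
Need P(θ < 0.7) = 0.025 under Beta(0.78s, 0.22s). Normal approximation: (q−m)/√(m(1−m)/s) ≈ z_{0.025} = -1.96, so s ≈ 0.78·0.22·(-1.96)²/(0.7−0.78)² = 103.0.
At s = 103.0: P(θ<0.7) ≈ 0.031. Adjusting to match 0.025 gives s ≈ 114.31.
So α = 0.78·114.31 ≈ 89.16, β = 0.22·114.31 ≈ 25.15.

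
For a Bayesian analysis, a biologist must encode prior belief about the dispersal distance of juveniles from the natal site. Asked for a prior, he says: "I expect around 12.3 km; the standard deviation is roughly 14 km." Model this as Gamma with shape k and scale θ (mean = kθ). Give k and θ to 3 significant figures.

For Gamma(k, scale θ): mean = kθ, variance = kθ², so CV = 1/√k.
CV = SD/mean = 14/12.3 = 1.138, hence k = 1/CV² = 0.772.
Then θ = mean/k = 12.3/0.772 = 15.9.

k ≈ 0.772, θ ≈ 15.9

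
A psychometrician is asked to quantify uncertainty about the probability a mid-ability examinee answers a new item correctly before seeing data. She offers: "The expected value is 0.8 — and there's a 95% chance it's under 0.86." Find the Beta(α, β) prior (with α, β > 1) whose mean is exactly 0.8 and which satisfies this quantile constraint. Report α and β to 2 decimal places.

α ≈ 85.58, β ≈ 21.39

With mean 0.8 fixed, write α = 0.8s, β = 0.2s where s = α+β.
Need P(θ < 0.86) = 0.95 under Beta(0.8s, 0.2s). Normal approximation: (q−m)/√(m(1−m)/s) ≈ z_{0.95} = 1.64, so s ≈ 0.8·0.2·(1.64)²/(0.86−0.8)² = 120.2.
At s = 120.2: P(θ<0.86) ≈ 0.960. Adjusting to match 0.95 gives s ≈ 106.97.
So α = 0.8·106.97 ≈ 85.58, β = 0.2·106.97 ≈ 21.39.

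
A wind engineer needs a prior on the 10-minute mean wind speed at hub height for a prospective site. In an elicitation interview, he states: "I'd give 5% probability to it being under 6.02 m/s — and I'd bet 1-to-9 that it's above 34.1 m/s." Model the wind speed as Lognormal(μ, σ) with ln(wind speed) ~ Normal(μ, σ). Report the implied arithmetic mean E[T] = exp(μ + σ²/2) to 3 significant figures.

E[T] ≈ 19 m/s

If T ~ Lognormal(μ,σ) then ln T ~ Normal(μ,σ), so the p-quantile of ln T is μ + z_p·σ.
ln(6.02) = 1.795 and ln(34.1) = 3.529; z_{0.05} = -1.645, z_{0.9} = 1.282.
σ = (3.529 − 1.795)/(1.282 − (-1.645)) = 0.593.
μ = 1.795 − (-1.645)·0.593 = 2.770.
E[T] = exp(μ + σ²/2) = exp(2.770 + 0.1756) = 19 m/s.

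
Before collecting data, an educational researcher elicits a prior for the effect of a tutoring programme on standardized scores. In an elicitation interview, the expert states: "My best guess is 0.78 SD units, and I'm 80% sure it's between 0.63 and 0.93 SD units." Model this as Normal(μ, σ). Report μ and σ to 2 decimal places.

μ = 0.78, σ = 0.12

A symmetric 80% interval runs μ ± z·σ with z = 1.282.
Half-width = 0.15, so σ = 0.15/1.282 = 0.12.
μ is the stated best guess, 0.78.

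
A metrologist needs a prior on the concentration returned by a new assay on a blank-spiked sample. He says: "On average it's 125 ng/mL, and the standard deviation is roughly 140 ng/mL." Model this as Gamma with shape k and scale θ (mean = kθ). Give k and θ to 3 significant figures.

For Gamma(k, scale θ): mean = kθ, variance = kθ², so CV = 1/√k.
CV = SD/mean = 140/125 = 1.12, hence k = 1/CV² = 0.797.
Then θ = mean/k = 125/0.797 = 157.

k ≈ 0.797, θ ≈ 157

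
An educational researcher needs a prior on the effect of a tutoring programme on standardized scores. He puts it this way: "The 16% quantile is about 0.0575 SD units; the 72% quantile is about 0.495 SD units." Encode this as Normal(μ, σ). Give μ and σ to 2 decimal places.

μ = 0.33, σ = 0.28

The p-quantile of Normal(μ,σ) is μ + z_p·σ, with z_{0.16} = -0.9945 and z_{0.72} = 0.5828.
Eliminate σ: μ = (z₂·x₁ − z₁·x₂)/(z₂ − z₁) = (0.5828·0.0575 − (-0.9945)·0.495)/1.577 = 0.33.
Then σ = (x₂ − x₁)/(z₂ − z₁) = (0.495 − 0.0575)/1.577 = 0.28.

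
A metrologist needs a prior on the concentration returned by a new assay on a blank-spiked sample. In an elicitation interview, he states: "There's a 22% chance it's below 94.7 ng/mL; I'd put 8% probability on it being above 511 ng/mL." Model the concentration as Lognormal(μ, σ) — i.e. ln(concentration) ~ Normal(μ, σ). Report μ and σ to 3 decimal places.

μ ≈ 5.149, σ ≈ 0.774

If T ~ Lognormal(μ,σ) then ln T ~ Normal(μ,σ), so the p-quantile of ln T is μ + z_p·σ.
ln(94.7) = 4.551 and ln(511) = 6.236; z_{0.22} = -0.7722, z_{0.92} = 1.405.
σ = (6.236 − 4.551)/(1.405 − (-0.7722)) = 0.774.
μ = 4.551 − (-0.7722)·0.774 = 5.149.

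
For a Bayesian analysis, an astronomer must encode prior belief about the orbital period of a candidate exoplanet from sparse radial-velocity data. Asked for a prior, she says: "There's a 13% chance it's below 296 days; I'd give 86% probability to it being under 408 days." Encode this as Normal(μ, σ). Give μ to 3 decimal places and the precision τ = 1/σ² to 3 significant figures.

For Normal(μ,σ), the p-quantile is μ + z_p·σ. Here z_{0.13} = -1.126, z_{0.86} = 1.08.
So 296 = μ − 1.126σ and 408 = μ + 1.08σ.
Subtracting: σ = (408 − 296)/(1.08 − (-1.126)) = 50.754.
Then μ = 296 − (-1.126)·50.754 = 353.169.
Precision τ = 1/σ² = 1/50.75² = 0.000388.

μ = 353.169, τ = 0.000388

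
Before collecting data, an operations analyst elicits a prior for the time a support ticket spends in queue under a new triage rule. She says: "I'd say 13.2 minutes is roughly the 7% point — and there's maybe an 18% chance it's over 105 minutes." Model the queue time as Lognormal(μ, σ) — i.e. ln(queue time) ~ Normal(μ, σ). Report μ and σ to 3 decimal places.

If T ~ Lognormal(μ,σ) then ln T ~ Normal(μ,σ), so the p-quantile of ln T is μ + z_p·σ.
ln(13.2) = 2.58 and ln(105) = 4.654; z_{0.07} = -1.476, z_{0.82} = 0.9154.
σ = (4.654 − 2.58)/(0.9154 − (-1.476)) = 0.867.
μ = 2.58 − (-1.476)·0.867 = 3.860.

μ ≈ 3.860, σ ≈ 0.867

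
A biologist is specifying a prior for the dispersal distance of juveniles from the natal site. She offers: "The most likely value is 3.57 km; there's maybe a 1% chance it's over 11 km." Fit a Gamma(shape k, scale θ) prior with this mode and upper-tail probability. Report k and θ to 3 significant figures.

k ≈ 4.53, θ ≈ 1.01

Gamma(k,θ) with k>1 has mode (k−1)θ, so θ = 3.57/(k−1).
Need P(X < 11) = 0.99 with θ tied to k this way. Start at k = 2, θ = 3.57: P(X<11) ≈ 0.813.
Too low — raise k to concentrate. Iterating converges to k ≈ 4.53.
Then θ = 3.57/(4.53−1) ≈ 1.01.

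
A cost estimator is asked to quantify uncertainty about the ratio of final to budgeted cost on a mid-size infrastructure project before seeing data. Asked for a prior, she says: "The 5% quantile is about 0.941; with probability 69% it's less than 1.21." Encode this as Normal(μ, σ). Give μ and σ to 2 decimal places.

μ = 1.15, σ = 0.13

The p-quantile of Normal(μ,σ) is μ + z_p·σ, with z_{0.05} = -1.645 and z_{0.69} = 0.4959.
Eliminate σ: μ = (z₂·x₁ − z₁·x₂)/(z₂ − z₁) = (0.4959·0.941 − (-1.645)·1.21)/2.141 = 1.15.
Then σ = (x₂ − x₁)/(z₂ − z₁) = (1.21 − 0.941)/2.141 = 0.13.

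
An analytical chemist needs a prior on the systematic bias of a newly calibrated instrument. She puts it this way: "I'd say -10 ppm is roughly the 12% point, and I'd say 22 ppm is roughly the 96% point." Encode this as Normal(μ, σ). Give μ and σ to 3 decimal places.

μ = 2.852, σ = 10.938

The p-quantile of Normal(μ,σ) is μ + z_p·σ, with z_{0.12} = -1.175 and z_{0.96} = 1.751.
Eliminate σ: μ = (z₂·x₁ − z₁·x₂)/(z₂ − z₁) = (1.751·-10 − (-1.175)·22)/2.926 = 2.852.
Then σ = (x₂ − x₁)/(z₂ − z₁) = (22 − -10)/2.926 = 10.938.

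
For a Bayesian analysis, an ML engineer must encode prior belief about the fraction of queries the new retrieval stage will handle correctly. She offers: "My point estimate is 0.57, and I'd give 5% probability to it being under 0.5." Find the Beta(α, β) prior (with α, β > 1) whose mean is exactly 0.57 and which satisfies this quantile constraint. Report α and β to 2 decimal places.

α ≈ 77.94, β ≈ 58.80

With mean 0.57 fixed, write α = 0.57s, β = 0.43s where s = α+β.
Need P(θ < 0.5) = 0.05 under Beta(0.57s, 0.43s). Normal approximation: (q−m)/√(m(1−m)/s) ≈ z_{0.05} = -1.64, so s ≈ 0.57·0.43·(-1.64)²/(0.5−0.57)² = 135.3.
At s = 135.3: P(θ<0.5) ≈ 0.051. Adjusting to match 0.05 gives s ≈ 136.74.
So α = 0.57·136.74 ≈ 77.94, β = 0.43·136.74 ≈ 58.80.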